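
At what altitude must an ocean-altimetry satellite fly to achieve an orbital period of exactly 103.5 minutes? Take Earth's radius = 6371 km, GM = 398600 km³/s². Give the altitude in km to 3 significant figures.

931 km

T = 103.5 min = 6210.0 s.
From T = 2π√(a³/μ): a = (μ T²/4π²)^(1/3) = (398600 × 6210.0² / 4π²)^(1/3) = 7302 km.
Altitude h = a − R = 7302 − 6371 = 931 km.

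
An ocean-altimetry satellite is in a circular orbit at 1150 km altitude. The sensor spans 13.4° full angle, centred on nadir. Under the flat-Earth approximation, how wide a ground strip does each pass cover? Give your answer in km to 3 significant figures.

Half-angle = 13.4°/2 = 6.7°.
Swath width ≈ 2h·tan(θ/2) = 2 × 1150 × tan(6.7°) = 270.2 km.

270 km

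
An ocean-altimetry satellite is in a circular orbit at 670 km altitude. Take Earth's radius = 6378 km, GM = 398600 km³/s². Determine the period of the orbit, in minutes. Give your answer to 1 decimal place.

98.1 min

Semi-major axis a = 6378 + 670 = 7048 km. Period T = 2π√(a³/μ) = 2π√(7048³/398600) = 5888.6 s = 98.14 min.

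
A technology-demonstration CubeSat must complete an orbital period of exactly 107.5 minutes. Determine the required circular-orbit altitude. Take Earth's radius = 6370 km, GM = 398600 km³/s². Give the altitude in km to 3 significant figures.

1120 km

T = 107.5 min = 6450.0 s.
From T = 2π√(a³/μ): a = (μ T²/4π²)^(1/3) = (398600 × 6450.0² / 4π²)^(1/3) = 7489 km.
Altitude h = a − R = 7489 − 6370 = 1119 km.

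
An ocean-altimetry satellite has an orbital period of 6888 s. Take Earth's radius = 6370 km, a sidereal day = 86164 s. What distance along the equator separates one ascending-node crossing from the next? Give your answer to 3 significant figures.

During one orbit Earth rotates (6888.0 / 86164) × 360° = 28.78°.
At the equator that is 28.78° × (2π·6370/360) km/° = 28.78 × 111.2 = 3200 km.

3200 km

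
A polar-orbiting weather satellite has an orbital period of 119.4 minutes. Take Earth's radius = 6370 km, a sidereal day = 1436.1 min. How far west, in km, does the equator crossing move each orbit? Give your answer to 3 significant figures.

T = 119.4 min = 7164.0 s.
During one orbit Earth rotates (7164.0 / 86166) × 360° = 29.93°.
At the equator that is 29.93° × (2π·6370/360) km/° = 29.93 × 111.2 = 3328 km.

3330 km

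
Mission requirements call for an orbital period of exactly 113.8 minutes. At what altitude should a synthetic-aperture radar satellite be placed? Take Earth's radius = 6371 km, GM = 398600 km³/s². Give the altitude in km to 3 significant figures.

T = 113.8 min = 6828.0 s.
From T = 2π√(a³/μ): a = (μ T²/4π²)^(1/3) = (398600 × 6828.0² / 4π²)^(1/3) = 7779 km.
Altitude h = a − R = 7779 − 6371 = 1408 km.

1410 km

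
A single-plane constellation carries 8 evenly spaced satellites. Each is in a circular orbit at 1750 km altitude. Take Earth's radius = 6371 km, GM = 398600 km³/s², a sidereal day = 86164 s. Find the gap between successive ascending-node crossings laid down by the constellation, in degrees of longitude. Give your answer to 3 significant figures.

3.80°

Semi-major axis a = 6371 + 1750 = 8121 km. Period T = 2π√(a³/μ) = 2π√(8121³/398600) = 7283.3 s = 121.39 min.
Single-satellite node shift = (7283.3/86164) × 360° = 30.43°.
With 8 satellites evenly phased, successive equator crossings are 30.43/8 = 3.804° apart.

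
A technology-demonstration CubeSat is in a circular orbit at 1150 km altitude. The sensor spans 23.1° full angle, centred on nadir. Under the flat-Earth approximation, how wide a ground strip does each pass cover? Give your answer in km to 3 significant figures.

470 km

Half-angle = 23.1°/2 = 11.55°.
Swath width ≈ 2h·tan(θ/2) = 2 × 1150 × tan(11.55°) = 470.0 km.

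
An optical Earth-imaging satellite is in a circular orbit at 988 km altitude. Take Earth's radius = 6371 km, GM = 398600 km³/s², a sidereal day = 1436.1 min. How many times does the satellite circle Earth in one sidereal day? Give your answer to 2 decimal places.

13.72

Semi-major axis a = 6371 + 988 = 7359 km. Period T = 2π√(a³/μ) = 2π√(7359³/398600) = 6282.6 s = 104.71 min.
Orbits per sidereal day = 86166 / 6282.6 = 13.715.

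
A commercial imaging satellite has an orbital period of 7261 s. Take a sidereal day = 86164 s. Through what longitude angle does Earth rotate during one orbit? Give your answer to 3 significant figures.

During one orbit Earth rotates (7261.0 / 86164) × 360° = 30.34°.

30.3°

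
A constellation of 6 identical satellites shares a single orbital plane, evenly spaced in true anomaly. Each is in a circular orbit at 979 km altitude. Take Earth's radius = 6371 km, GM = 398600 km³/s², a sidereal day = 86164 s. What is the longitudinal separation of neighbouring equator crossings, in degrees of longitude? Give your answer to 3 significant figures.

Semi-major axis a = 6371 + 979 = 7350 km. Period T = 2π√(a³/μ) = 2π√(7350³/398600) = 6271.1 s = 104.52 min.
Single-satellite node shift = (6271.1/86164) × 360° = 26.20°.
With 6 satellites evenly phased, successive equator crossings are 26.20/6 = 4.367° apart.

4.37°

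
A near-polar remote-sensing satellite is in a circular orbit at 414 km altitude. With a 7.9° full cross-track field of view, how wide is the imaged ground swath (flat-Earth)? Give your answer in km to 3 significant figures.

57.2 km

Half-angle = 7.9°/2 = 3.95°.
Swath width ≈ 2h·tan(θ/2) = 2 × 414 × tan(3.95°) = 57.2 km.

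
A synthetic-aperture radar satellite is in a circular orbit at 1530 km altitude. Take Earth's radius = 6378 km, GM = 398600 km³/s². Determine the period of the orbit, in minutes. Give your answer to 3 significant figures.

117 min

Semi-major axis a = 6378 + 1530 = 7908 km. Period T = 2π√(a³/μ) = 2π√(7908³/398600) = 6998.6 s = 116.64 min.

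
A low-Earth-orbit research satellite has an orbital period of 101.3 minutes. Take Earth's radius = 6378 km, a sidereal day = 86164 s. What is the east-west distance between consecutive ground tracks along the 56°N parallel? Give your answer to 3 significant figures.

1580 km

T = 101.3 min = 6078.0 s.
Node shift per orbit = (6078.0/86164) × 360° = 25.39°.
Equatorial spacing = 25.39 × 111.3 km/° = 2827 km.
At 56° latitude, spacing = 2827 × cos(56°) = 1581 km.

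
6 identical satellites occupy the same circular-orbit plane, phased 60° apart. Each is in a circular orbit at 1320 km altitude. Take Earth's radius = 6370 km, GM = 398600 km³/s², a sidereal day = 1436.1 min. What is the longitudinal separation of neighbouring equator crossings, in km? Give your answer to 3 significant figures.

Semi-major axis a = 6370 + 1320 = 7690 km. Period T = 2π√(a³/μ) = 2π√(7690³/398600) = 6711.2 s = 111.85 min.
Single-satellite node shift = (6711.2/86166) × 360° = 28.04°.
With 6 satellites evenly phased, successive equator crossings are 28.04/6 = 4.673° apart.
That is 4.673 × 111.2 = 520 km at the equator.

520 km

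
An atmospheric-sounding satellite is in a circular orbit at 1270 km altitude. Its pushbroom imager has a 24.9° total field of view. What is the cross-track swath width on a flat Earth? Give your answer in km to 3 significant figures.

Half-angle = 24.9°/2 = 12.45°.
Swath width ≈ 2h·tan(θ/2) = 2 × 1270 × tan(12.45°) = 560.8 km.

561 km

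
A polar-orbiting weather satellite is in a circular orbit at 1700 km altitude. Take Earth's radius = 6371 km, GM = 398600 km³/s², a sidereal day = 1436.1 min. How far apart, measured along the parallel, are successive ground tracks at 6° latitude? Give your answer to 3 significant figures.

3330 km

Semi-major axis a = 6371 + 1700 = 8071 km. Period T = 2π√(a³/μ) = 2π√(8071³/398600) = 7216.1 s = 120.27 min.
Node shift per orbit = (7216.1/86166) × 360° = 30.15°.
Equatorial spacing = 30.15 × 111.2 km/° = 3352 km.
At 6° latitude, spacing = 3352 × cos(6°) = 3334 km.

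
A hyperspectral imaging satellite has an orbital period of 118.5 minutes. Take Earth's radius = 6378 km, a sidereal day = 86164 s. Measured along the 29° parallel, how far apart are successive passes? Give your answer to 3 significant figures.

2890 km

T = 118.5 min = 7110.0 s.
Node shift per orbit = (7110.0/86164) × 360° = 29.71°.
Equatorial spacing = 29.71 × 111.3 km/° = 3307 km.
At 29° latitude, spacing = 3307 × cos(29°) = 2892 km.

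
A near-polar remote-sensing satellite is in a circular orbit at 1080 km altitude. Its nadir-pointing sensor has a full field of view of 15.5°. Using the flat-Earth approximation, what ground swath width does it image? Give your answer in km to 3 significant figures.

Half-angle = 15.5°/2 = 7.75°.
Swath width ≈ 2h·tan(θ/2) = 2 × 1080 × tan(7.75°) = 294.0 km.

294 km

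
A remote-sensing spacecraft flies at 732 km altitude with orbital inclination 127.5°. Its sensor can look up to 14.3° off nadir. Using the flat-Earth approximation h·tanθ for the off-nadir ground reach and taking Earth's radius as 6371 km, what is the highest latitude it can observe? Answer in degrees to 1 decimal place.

54.2°

Retrograde orbit: the ground track reaches ±(180° − i) = ±(180 − 127.5) = ±52.5°.
Sensor half-swath on the ground ≈ 732·tan(14.3°) = 187 km = 1.68° of latitude.
Maximum observable latitude ≈ 52.5 + 1.68 = 54.2°.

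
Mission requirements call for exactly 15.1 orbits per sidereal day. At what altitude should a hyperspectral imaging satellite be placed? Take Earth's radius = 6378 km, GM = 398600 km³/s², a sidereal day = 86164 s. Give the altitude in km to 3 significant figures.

524 km

Required period T = 86164 / 15.1 = 5706.2 s.
From T = 2π√(a³/μ): a = (μ T²/4π²)^(1/3) = (398600 × 5706.2² / 4π²)^(1/3) = 6902 km.
Altitude h = a − R = 6902 − 6378 = 524 km.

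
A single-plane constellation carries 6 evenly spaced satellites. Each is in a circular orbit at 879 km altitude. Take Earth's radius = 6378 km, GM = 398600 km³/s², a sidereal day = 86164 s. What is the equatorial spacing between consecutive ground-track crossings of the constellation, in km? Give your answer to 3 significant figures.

477 km

Semi-major axis a = 6378 + 879 = 7257 km. Period T = 2π√(a³/μ) = 2π√(7257³/398600) = 6152.4 s = 102.54 min.
Single-satellite node shift = (6152.4/86164) × 360° = 25.71°.
With 6 satellites evenly phased, successive equator crossings are 25.71/6 = 4.284° apart.
That is 4.284 × 111.3 = 477 km at the equator.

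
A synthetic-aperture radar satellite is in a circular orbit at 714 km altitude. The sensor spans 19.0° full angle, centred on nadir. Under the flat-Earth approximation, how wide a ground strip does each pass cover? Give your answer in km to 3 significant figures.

239 km

Half-angle = 19.0°/2 = 9.5°.
Swath width ≈ 2h·tan(θ/2) = 2 × 714 × tan(9.5°) = 239.0 km.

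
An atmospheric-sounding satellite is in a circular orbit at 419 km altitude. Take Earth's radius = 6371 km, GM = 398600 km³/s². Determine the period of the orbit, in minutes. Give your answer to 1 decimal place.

Semi-major axis a = 6371 + 419 = 6790 km. Period T = 2π√(a³/μ) = 2π√(6790³/398600) = 5568.2 s = 92.80 min.

92.8 min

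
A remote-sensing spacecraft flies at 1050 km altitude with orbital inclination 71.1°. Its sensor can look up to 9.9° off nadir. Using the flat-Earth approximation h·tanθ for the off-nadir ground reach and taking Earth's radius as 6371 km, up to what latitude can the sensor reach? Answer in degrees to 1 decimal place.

For a prograde orbit the ground track reaches latitude ±i = ±71.1°.
Sensor half-swath on the ground ≈ 1050·tan(9.9°) = 183 km = 1.65° of latitude.
Maximum observable latitude ≈ 71.1 + 1.65 = 72.7°.

72.7°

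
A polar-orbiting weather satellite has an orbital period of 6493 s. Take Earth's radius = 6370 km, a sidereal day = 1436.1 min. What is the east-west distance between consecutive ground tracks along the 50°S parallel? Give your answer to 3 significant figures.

1940 km

Node shift per orbit = (6493.0/86166) × 360° = 27.13°.
Equatorial spacing = 27.13 × 111.2 km/° = 3016 km.
At 50° latitude, spacing = 3016 × cos(50°) = 1939 km.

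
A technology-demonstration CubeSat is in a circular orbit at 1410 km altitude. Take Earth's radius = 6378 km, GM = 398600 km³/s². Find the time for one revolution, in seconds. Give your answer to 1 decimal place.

Semi-major axis a = 6378 + 1410 = 7788 km. Period T = 2π√(a³/μ) = 2π√(7788³/398600) = 6839.9 s = 114.00 min.

6839.9 seconds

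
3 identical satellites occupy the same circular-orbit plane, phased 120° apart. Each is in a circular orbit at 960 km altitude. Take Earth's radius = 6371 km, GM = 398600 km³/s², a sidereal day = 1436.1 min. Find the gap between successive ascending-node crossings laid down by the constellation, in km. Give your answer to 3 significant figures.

Semi-major axis a = 6371 + 960 = 7331 km. Period T = 2π√(a³/μ) = 2π√(7331³/398600) = 6246.8 s = 104.11 min.
Single-satellite node shift = (6246.8/86166) × 360° = 26.10°.
With 3 satellites evenly phased, successive equator crossings are 26.10/3 = 8.700° apart.
That is 8.700 × 111.2 = 967 km at the equator.

967 km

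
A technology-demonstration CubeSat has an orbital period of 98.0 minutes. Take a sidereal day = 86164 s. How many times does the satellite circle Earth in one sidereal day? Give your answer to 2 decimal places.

14.65

T = 98.0 min = 5880.0 s.
Orbits per sidereal day = 86164 / 5880.0 = 14.654.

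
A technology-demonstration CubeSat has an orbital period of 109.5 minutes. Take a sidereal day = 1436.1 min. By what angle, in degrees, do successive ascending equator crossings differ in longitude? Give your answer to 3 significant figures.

27.4°

T = 109.5 min = 6570.0 s.
During one orbit Earth rotates (6570.0 / 86166) × 360° = 27.45°.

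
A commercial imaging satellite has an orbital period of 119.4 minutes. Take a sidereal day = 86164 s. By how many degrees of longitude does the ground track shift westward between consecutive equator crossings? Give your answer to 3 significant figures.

T = 119.4 min = 7164.0 s.
During one orbit Earth rotates (7164.0 / 86164) × 360° = 29.93°.

29.9°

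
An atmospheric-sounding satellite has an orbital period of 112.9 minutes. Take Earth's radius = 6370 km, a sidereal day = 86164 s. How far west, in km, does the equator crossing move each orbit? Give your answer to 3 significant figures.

T = 112.9 min = 6774.0 s.
During one orbit Earth rotates (6774.0 / 86164) × 360° = 28.30°.
At the equator that is 28.30° × (2π·6370/360) km/° = 28.30 × 111.2 = 3147 km.

3150 km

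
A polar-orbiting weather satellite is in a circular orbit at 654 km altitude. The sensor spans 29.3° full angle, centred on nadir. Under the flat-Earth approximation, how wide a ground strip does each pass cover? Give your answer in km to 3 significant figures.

342 km

Half-angle = 29.3°/2 = 14.65°.
Swath width ≈ 2h·tan(θ/2) = 2 × 654 × tan(14.65°) = 341.9 km.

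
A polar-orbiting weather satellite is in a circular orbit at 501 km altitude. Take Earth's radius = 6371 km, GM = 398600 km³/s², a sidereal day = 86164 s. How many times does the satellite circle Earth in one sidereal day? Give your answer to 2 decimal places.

Semi-major axis a = 6371 + 501 = 6872 km. Period T = 2π√(a³/μ) = 2π√(6872³/398600) = 5669.4 s = 94.49 min.
Orbits per sidereal day = 86164 / 5669.4 = 15.198.

15.20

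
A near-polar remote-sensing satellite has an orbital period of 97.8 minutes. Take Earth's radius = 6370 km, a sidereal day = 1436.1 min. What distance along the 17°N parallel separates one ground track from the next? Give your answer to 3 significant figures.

2610 km

T = 97.8 min = 5868.0 s.
Node shift per orbit = (5868.0/86166) × 360° = 24.52°.
Equatorial spacing = 24.52 × 111.2 km/° = 2726 km.
At 17° latitude, spacing = 2726 × cos(17°) = 2607 km.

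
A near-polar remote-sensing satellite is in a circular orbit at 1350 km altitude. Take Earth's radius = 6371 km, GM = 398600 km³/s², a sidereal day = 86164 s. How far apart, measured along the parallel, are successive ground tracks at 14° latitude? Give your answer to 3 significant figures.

Semi-major axis a = 6371 + 1350 = 7721 km. Period T = 2π√(a³/μ) = 2π√(7721³/398600) = 6751.8 s = 112.53 min.
Node shift per orbit = (6751.8/86164) × 360° = 28.21°.
Equatorial spacing = 28.21 × 111.2 km/° = 3137 km.
At 14° latitude, spacing = 3137 × cos(14°) = 3044 km.

3040 km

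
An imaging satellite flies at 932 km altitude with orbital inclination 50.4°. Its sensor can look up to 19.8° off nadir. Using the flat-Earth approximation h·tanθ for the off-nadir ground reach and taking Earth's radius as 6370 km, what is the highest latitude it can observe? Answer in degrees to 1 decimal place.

53.4°

For a prograde orbit the ground track reaches latitude ±i = ±50.4°.
Sensor half-swath on the ground ≈ 932·tan(19.8°) = 336 km = 3.02° of latitude.
Maximum observable latitude ≈ 50.4 + 3.02 = 53.4°.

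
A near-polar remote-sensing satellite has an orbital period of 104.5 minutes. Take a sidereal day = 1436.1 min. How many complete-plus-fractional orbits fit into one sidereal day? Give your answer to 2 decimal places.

T = 104.5 min = 6270.0 s.
Orbits per sidereal day = 86166 / 6270.0 = 13.743.

13.74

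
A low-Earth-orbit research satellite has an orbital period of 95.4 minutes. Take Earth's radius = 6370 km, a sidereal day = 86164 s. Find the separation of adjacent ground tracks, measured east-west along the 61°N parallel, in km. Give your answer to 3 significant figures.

1290 km

T = 95.4 min = 5724.0 s.
Node shift per orbit = (5724.0/86164) × 360° = 23.92°.
Equatorial spacing = 23.92 × 111.2 km/° = 2659 km.
At 61° latitude, spacing = 2659 × cos(61°) = 1289 km.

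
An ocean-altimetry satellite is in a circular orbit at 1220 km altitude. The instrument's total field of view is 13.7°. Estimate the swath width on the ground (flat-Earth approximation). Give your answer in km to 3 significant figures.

Half-angle = 13.7°/2 = 6.85°.
Swath width ≈ 2h·tan(θ/2) = 2 × 1220 × tan(6.85°) = 293.1 km.

293 km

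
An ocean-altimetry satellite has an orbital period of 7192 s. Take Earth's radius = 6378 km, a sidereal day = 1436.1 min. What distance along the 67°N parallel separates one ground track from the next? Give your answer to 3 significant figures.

1310 km

Node shift per orbit = (7192.0/86166) × 360° = 30.05°.
Equatorial spacing = 30.05 × 111.3 km/° = 3345 km.
At 67° latitude, spacing = 3345 × cos(67°) = 1307 km.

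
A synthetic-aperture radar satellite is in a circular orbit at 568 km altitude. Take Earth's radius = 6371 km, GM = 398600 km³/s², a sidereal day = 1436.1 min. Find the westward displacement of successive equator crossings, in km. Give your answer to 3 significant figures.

2670 km

Semi-major axis a = 6371 + 568 = 6939 km. Period T = 2π√(a³/μ) = 2π√(6939³/398600) = 5752.5 s = 95.87 min.
During one orbit Earth rotates (5752.5 / 86166) × 360° = 24.03°.
At the equator that is 24.03° × (2π·6371/360) km/° = 24.03 × 111.2 = 2672 km.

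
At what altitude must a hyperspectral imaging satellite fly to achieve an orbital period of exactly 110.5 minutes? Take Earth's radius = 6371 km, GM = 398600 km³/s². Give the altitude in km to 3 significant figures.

1260 km

T = 110.5 min = 6630.0 s.
From T = 2π√(a³/μ): a = (μ T²/4π²)^(1/3) = (398600 × 6630.0² / 4π²)^(1/3) = 7628 km.
Altitude h = a − R = 7628 − 6371 = 1257 km.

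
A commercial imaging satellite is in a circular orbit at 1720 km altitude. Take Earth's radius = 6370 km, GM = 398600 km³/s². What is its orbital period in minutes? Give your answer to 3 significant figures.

Semi-major axis a = 6370 + 1720 = 8090 km. Period T = 2π√(a³/μ) = 2π√(8090³/398600) = 7241.6 s = 120.69 min.

121 min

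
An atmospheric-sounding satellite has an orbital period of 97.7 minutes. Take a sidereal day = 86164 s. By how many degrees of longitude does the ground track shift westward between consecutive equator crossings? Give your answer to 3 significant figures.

24.5°

T = 97.7 min = 5862.0 s.
During one orbit Earth rotates (5862.0 / 86164) × 360° = 24.49°.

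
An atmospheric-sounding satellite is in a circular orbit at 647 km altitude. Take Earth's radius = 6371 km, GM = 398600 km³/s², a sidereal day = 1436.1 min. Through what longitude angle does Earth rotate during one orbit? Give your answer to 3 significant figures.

24.4°

Semi-major axis a = 6371 + 647 = 7018 km. Period T = 2π√(a³/μ) = 2π√(7018³/398600) = 5851.0 s = 97.52 min.
During one orbit Earth rotates (5851.0 / 86166) × 360° = 24.45°.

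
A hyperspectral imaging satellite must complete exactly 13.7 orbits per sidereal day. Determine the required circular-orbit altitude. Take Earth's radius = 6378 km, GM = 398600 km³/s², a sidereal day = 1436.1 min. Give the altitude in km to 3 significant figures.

Required period T = 86166 / 13.7 = 6289.5 s.
From T = 2π√(a³/μ): a = (μ T²/4π²)^(1/3) = (398600 × 6289.5² / 4π²)^(1/3) = 7364 km.
Altitude h = a − R = 7364 − 6378 = 986 km.

986 km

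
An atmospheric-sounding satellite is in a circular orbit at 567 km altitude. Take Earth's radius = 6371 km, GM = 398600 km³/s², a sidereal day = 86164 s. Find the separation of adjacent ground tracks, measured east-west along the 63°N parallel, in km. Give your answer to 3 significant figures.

1210 km

Semi-major axis a = 6371 + 567 = 6938 km. Period T = 2π√(a³/μ) = 2π√(6938³/398600) = 5751.3 s = 95.85 min.
Node shift per orbit = (5751.3/86164) × 360° = 24.03°.
Equatorial spacing = 24.03 × 111.2 km/° = 2672 km.
At 63° latitude, spacing = 2672 × cos(63°) = 1213 km.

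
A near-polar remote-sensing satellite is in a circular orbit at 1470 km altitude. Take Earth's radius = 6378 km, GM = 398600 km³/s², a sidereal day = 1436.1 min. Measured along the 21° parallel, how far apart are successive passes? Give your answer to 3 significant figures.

Semi-major axis a = 6378 + 1470 = 7848 km. Period T = 2π√(a³/μ) = 2π√(7848³/398600) = 6919.1 s = 115.32 min.
Node shift per orbit = (6919.1/86166) × 360° = 28.91°.
Equatorial spacing = 28.91 × 111.3 km/° = 3218 km.
At 21° latitude, spacing = 3218 × cos(21°) = 3004 km.

3000 km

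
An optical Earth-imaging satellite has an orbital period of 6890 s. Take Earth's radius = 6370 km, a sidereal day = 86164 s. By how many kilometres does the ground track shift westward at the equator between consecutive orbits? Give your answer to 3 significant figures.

During one orbit Earth rotates (6890.0 / 86164) × 360° = 28.79°.
At the equator that is 28.79° × (2π·6370/360) km/° = 28.79 × 111.2 = 3200 km.

3200 km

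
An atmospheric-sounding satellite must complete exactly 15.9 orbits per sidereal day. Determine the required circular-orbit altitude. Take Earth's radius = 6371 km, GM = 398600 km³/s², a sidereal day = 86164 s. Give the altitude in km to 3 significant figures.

Required period T = 86164 / 15.9 = 5419.1 s.
From T = 2π√(a³/μ): a = (μ T²/4π²)^(1/3) = (398600 × 5419.1² / 4π²)^(1/3) = 6668 km.
Altitude h = a − R = 6668 − 6371 = 297 km.

297 km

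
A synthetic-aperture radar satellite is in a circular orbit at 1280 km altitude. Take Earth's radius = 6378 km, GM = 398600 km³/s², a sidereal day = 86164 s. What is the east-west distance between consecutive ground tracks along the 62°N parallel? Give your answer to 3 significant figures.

1460 km

Semi-major axis a = 6378 + 1280 = 7658 km. Period T = 2π√(a³/μ) = 2π√(7658³/398600) = 6669.4 s = 111.16 min.
Node shift per orbit = (6669.4/86164) × 360° = 27.87°.
Equatorial spacing = 27.87 × 111.3 km/° = 3102 km.
At 62° latitude, spacing = 3102 × cos(62°) = 1456 km.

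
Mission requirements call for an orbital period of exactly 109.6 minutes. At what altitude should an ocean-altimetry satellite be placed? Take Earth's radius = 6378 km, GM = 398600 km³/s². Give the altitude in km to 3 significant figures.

1210 km

T = 109.6 min = 6576.0 s.
From T = 2π√(a³/μ): a = (μ T²/4π²)^(1/3) = (398600 × 6576.0² / 4π²)^(1/3) = 7586 km.
Altitude h = a − R = 7586 − 6378 = 1208 km.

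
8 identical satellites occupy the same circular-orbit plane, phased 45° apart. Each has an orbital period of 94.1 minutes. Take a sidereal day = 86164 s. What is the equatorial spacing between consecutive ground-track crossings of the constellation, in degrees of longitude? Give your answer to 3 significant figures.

2.95°

T = 94.1 min = 5646.0 s.
Single-satellite node shift = (5646.0/86164) × 360° = 23.59°.
With 8 satellites evenly phased, successive equator crossings are 23.59/8 = 2.949° apart.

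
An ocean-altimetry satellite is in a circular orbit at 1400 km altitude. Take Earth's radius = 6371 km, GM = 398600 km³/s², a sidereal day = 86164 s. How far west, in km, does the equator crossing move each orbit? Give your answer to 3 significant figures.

3170 km

Semi-major axis a = 6371 + 1400 = 7771 km. Period T = 2π√(a³/μ) = 2π√(7771³/398600) = 6817.5 s = 113.63 min.
During one orbit Earth rotates (6817.5 / 86164) × 360° = 28.48°.
At the equator that is 28.48° × (2π·6371/360) km/° = 28.48 × 111.2 = 3167 km.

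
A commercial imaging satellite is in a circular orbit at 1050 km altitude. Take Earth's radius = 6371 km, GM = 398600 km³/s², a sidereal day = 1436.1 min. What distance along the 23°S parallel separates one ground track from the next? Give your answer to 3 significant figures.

2720 km

Semi-major axis a = 6371 + 1050 = 7421 km. Period T = 2π√(a³/μ) = 2π√(7421³/398600) = 6362.2 s = 106.04 min.
Node shift per orbit = (6362.2/86166) × 360° = 26.58°.
Equatorial spacing = 26.58 × 111.2 km/° = 2956 km.
At 23° latitude, spacing = 2956 × cos(23°) = 2721 km.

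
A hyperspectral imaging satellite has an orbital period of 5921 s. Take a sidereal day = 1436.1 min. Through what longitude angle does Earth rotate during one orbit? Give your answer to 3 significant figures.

24.7°

During one orbit Earth rotates (5921.0 / 86166) × 360° = 24.74°.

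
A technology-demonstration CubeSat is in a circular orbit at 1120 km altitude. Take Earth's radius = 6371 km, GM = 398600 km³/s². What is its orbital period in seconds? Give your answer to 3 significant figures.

Semi-major axis a = 6371 + 1120 = 7491 km. Period T = 2π√(a³/μ) = 2π√(7491³/398600) = 6452.4 s = 107.54 min.

6450 seconds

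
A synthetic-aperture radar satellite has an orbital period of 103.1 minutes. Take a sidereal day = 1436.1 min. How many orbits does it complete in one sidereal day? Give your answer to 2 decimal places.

T = 103.1 min = 6186.0 s.
Orbits per sidereal day = 86166 / 6186.0 = 13.929.

13.93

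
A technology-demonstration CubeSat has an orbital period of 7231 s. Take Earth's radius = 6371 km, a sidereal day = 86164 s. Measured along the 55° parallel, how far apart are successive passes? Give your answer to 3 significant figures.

Node shift per orbit = (7231.0/86164) × 360° = 30.21°.
Equatorial spacing = 30.21 × 111.2 km/° = 3359 km.
At 55° latitude, spacing = 3359 × cos(55°) = 1927 km.

1930 km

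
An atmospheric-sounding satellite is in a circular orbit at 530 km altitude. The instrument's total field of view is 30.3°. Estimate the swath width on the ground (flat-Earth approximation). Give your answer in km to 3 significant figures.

Half-angle = 30.3°/2 = 15.15°.
Swath width ≈ 2h·tan(θ/2) = 2 × 530 × tan(15.15°) = 287.0 km.

287 km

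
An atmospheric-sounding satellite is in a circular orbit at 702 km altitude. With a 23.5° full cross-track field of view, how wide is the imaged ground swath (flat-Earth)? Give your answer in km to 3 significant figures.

Half-angle = 23.5°/2 = 11.75°.
Swath width ≈ 2h·tan(θ/2) = 2 × 702 × tan(11.75°) = 292.0 km.

292 km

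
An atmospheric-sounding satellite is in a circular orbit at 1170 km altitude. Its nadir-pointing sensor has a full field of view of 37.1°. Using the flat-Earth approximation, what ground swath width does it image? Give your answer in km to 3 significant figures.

Half-angle = 37.1°/2 = 18.55°.
Swath width ≈ 2h·tan(θ/2) = 2 × 1170 × tan(18.55°) = 785.2 km.

785 km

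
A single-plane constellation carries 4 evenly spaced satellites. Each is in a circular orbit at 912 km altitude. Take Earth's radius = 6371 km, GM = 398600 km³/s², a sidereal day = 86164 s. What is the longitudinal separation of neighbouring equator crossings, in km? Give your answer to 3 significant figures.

718 km

Semi-major axis a = 6371 + 912 = 7283 km. Period T = 2π√(a³/μ) = 2π√(7283³/398600) = 6185.5 s = 103.09 min.
Single-satellite node shift = (6185.5/86164) × 360° = 25.84°.
With 4 satellites evenly phased, successive equator crossings are 25.84/4 = 6.461° apart.
That is 6.461 × 111.2 = 718 km at the equator.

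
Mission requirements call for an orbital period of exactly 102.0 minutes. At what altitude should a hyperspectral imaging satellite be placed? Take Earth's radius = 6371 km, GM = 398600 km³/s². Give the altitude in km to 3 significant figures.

860 km

T = 102.0 min = 6120.0 s.
From T = 2π√(a³/μ): a = (μ T²/4π²)^(1/3) = (398600 × 6120.0² / 4π²)^(1/3) = 7231 km.
Altitude h = a − R = 7231 − 6371 = 860 km.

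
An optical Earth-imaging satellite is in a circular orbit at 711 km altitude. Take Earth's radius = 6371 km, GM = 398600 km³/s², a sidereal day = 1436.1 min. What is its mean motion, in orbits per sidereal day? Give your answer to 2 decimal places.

14.53

Semi-major axis a = 6371 + 711 = 7082 km. Period T = 2π√(a³/μ) = 2π√(7082³/398600) = 5931.2 s = 98.85 min.
Orbits per sidereal day = 86166 / 5931.2 = 14.527.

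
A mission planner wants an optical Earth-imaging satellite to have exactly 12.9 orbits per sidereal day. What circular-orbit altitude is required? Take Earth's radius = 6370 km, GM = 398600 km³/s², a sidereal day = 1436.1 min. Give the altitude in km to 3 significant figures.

Required period T = 86166 / 12.9 = 6679.5 s.
From T = 2π√(a³/μ): a = (μ T²/4π²)^(1/3) = (398600 × 6679.5² / 4π²)^(1/3) = 7666 km.
Altitude h = a − R = 7666 − 6370 = 1296 km.

1300 km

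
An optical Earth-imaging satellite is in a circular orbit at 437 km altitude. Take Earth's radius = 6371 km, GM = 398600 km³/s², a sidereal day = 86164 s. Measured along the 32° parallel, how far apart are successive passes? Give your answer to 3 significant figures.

2200 km

Semi-major axis a = 6371 + 437 = 6808 km. Period T = 2π√(a³/μ) = 2π√(6808³/398600) = 5590.4 s = 93.17 min.
Node shift per orbit = (5590.4/86164) × 360° = 23.36°.
Equatorial spacing = 23.36 × 111.2 km/° = 2597 km.
At 32° latitude, spacing = 2597 × cos(32°) = 2203 km.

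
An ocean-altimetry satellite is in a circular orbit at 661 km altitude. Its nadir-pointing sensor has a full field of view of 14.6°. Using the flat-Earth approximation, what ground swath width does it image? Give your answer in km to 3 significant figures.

169 km

Half-angle = 14.6°/2 = 7.3°.
Swath width ≈ 2h·tan(θ/2) = 2 × 661 × tan(7.3°) = 169.4 km.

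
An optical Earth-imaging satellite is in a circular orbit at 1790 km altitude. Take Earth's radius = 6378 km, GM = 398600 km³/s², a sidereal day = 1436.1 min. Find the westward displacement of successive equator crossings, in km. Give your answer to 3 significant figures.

3420 km

Semi-major axis a = 6378 + 1790 = 8168 km. Period T = 2π√(a³/μ) = 2π√(8168³/398600) = 7346.6 s = 122.44 min.
During one orbit Earth rotates (7346.6 / 86166) × 360° = 30.69°.
At the equator that is 30.69° × (2π·6378/360) km/° = 30.69 × 111.3 = 3417 km.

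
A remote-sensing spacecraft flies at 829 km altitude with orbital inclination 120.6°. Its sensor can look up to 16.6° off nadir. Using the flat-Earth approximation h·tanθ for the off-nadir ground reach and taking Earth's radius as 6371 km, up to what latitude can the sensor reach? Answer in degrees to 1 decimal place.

Retrograde orbit: the ground track reaches ±(180° − i) = ±(180 − 120.6) = ±59.4°.
Sensor half-swath on the ground ≈ 829·tan(16.6°) = 247 km = 2.22° of latitude.
Maximum observable latitude ≈ 59.4 + 2.22 = 61.6°.

61.6°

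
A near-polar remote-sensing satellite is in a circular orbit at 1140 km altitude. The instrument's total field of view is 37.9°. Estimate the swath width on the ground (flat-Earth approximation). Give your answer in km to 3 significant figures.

783 km

Half-angle = 37.9°/2 = 18.95°.
Swath width ≈ 2h·tan(θ/2) = 2 × 1140 × tan(18.95°) = 782.8 km.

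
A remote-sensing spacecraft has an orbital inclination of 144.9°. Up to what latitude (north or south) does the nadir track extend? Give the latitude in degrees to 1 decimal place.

35.1°

Retrograde orbit: the ground track reaches ±(180° − i) = ±(180 − 144.9) = ±35.1°.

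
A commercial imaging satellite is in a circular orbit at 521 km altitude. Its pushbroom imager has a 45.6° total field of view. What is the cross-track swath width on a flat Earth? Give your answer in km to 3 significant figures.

Half-angle = 45.6°/2 = 22.8°.
Swath width ≈ 2h·tan(θ/2) = 2 × 521 × tan(22.8°) = 438.0 km.

438 km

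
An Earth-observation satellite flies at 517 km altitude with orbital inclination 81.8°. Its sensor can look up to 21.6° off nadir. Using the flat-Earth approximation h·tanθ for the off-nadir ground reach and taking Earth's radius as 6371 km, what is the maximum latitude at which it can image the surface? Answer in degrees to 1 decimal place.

83.6°

For a prograde orbit the ground track reaches latitude ±i = ±81.8°.
Sensor half-swath on the ground ≈ 517·tan(21.6°) = 205 km = 1.84° of latitude.
Maximum observable latitude ≈ 81.8 + 1.84 = 83.6°.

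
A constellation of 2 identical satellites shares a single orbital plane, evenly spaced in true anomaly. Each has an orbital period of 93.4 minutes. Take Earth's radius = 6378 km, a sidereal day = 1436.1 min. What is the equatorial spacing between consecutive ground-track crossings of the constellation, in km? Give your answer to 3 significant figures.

T = 93.4 min = 5604.0 s.
Single-satellite node shift = (5604.0/86166) × 360° = 23.41°.
With 2 satellites evenly phased, successive equator crossings are 23.41/2 = 11.707° apart.
That is 11.707 × 111.3 = 1303 km at the equator.

1300 km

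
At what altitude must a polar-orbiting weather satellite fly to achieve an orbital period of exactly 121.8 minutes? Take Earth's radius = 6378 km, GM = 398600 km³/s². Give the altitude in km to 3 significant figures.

1760 km

T = 121.8 min = 7308.0 s.
From T = 2π√(a³/μ): a = (μ T²/4π²)^(1/3) = (398600 × 7308.0² / 4π²)^(1/3) = 8139 km.
Altitude h = a − R = 8139 − 6378 = 1761 km.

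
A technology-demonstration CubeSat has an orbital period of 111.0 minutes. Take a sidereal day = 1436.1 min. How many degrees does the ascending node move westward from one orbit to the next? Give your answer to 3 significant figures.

T = 111.0 min = 6660.0 s.
During one orbit Earth rotates (6660.0 / 86166) × 360° = 27.83°.

27.8°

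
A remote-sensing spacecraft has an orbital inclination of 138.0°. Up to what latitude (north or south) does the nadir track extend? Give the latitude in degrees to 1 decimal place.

42.0°

Retrograde orbit: the ground track reaches ±(180° − i) = ±(180 − 138.0) = ±42.0°.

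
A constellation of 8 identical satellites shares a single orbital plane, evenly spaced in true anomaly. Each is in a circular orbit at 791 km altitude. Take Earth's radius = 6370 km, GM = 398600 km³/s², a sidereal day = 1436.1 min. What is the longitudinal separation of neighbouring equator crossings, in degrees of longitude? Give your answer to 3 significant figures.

3.15°

Semi-major axis a = 6370 + 791 = 7161 km. Period T = 2π√(a³/μ) = 2π√(7161³/398600) = 6030.8 s = 100.51 min.
Single-satellite node shift = (6030.8/86166) × 360° = 25.20°.
With 8 satellites evenly phased, successive equator crossings are 25.20/8 = 3.150° apart.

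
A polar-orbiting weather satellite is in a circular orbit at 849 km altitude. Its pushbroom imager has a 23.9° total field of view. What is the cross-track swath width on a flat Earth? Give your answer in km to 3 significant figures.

Half-angle = 23.9°/2 = 11.95°.
Swath width ≈ 2h·tan(θ/2) = 2 × 849 × tan(11.95°) = 359.4 km.

359 km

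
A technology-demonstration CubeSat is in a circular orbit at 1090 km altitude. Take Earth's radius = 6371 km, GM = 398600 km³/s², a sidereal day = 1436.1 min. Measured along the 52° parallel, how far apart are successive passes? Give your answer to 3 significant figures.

Semi-major axis a = 6371 + 1090 = 7461 km. Period T = 2π√(a³/μ) = 2π√(7461³/398600) = 6413.7 s = 106.89 min.
Node shift per orbit = (6413.7/86166) × 360° = 26.80°.
Equatorial spacing = 26.80 × 111.2 km/° = 2980 km.
At 52° latitude, spacing = 2980 × cos(52°) = 1834 km.

1830 km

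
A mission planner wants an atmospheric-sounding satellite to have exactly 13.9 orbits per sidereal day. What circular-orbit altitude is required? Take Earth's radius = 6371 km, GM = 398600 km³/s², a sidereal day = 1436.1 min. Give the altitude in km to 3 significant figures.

923 km

Required period T = 86166 / 13.9 = 6199.0 s.
From T = 2π√(a³/μ): a = (μ T²/4π²)^(1/3) = (398600 × 6199.0² / 4π²)^(1/3) = 7294 km.
Altitude h = a − R = 7294 − 6371 = 923 km.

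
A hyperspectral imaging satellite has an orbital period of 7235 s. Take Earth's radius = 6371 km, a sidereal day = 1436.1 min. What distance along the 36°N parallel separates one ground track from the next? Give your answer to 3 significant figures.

2720 km

Node shift per orbit = (7235.0/86166) × 360° = 30.23°.
Equatorial spacing = 30.23 × 111.2 km/° = 3361 km.
At 36° latitude, spacing = 3361 × cos(36°) = 2719 km.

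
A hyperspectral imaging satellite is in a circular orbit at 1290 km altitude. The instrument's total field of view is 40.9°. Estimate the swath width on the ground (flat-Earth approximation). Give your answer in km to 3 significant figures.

Half-angle = 40.9°/2 = 20.45°.
Swath width ≈ 2h·tan(θ/2) = 2 × 1290 × tan(20.45°) = 962.1 km.

962 km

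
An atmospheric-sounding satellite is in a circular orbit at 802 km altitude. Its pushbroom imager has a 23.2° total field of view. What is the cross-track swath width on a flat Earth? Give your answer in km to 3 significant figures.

329 km

Half-angle = 23.2°/2 = 11.6°.
Swath width ≈ 2h·tan(θ/2) = 2 × 802 × tan(11.6°) = 329.3 km.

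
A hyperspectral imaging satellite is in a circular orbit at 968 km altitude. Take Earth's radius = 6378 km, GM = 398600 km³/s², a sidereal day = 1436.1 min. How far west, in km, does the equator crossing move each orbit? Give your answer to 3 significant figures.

Semi-major axis a = 6378 + 968 = 7346 km. Period T = 2π√(a³/μ) = 2π√(7346³/398600) = 6266.0 s = 104.43 min.
During one orbit Earth rotates (6266.0 / 86166) × 360° = 26.18°.
At the equator that is 26.18° × (2π·6378/360) km/° = 26.18 × 111.3 = 2914 km.

2910 km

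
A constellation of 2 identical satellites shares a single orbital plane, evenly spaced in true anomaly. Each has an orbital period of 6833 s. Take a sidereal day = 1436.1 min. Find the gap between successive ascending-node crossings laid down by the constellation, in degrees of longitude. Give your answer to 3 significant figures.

14.3°

Single-satellite node shift = (6833.0/86166) × 360° = 28.55°.
With 2 satellites evenly phased, successive equator crossings are 28.55/2 = 14.274° apart.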